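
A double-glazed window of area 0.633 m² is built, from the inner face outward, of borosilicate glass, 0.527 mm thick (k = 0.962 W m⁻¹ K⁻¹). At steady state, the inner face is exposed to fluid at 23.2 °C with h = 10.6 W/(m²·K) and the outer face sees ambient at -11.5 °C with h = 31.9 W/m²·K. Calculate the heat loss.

Q = 174 W

Resistance network (inner→outer):
  R_conv,in = 1/(hA) = 1/(10.6·0.633) = 0.1490 K/W
  R_borosilicate glass = L/(kA) = 5.27×10^-4/(0.962·0.633) = 8.654×10^-4 K/W
  R_conv,out = 1/(hA) = 1/(31.9·0.633) = 0.04952 K/W
ΣR = 0.1490 + 8.654×10^-4 + 0.04952 = 0.1994 K/W
Q = ΔT/ΣR = (23.2 °C − -11.5 °C)/0.1994 = 174 W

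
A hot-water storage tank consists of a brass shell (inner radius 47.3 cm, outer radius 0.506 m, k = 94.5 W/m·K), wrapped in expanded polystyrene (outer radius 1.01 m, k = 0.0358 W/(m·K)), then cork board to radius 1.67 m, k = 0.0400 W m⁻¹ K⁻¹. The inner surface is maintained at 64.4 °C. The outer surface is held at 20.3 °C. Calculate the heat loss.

Q = 14.8 W

Treat each layer as a resistance in series:
  R_brass = (1/0.473 − 1/0.506)/(4πk) = 0.1379/(4π·94.5) = 1.161×10^-4 K/W
  R_expanded polystyrene = (1/0.506 − 1/1.01)/(4πk) = 0.9862/(4π·0.0358) = 2.192 K/W
  R_cork board = (1/1.01 − 1/1.67)/(4πk) = 0.3913/(4π·0.0400) = 0.7785 K/W
ΣR = 1.161×10^-4 + 2.192 + 0.7785 = 2.971 K/W
Q = ΔT/ΣR = (64.4 °C − 20.3 °C)/2.971 = 14.8 W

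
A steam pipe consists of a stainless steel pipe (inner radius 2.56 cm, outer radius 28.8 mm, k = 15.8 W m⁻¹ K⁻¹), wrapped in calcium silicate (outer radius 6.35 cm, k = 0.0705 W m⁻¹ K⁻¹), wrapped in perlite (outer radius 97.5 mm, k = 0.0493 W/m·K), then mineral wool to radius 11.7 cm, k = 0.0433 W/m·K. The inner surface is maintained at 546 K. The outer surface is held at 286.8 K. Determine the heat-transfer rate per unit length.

Treat each layer as a resistance in series:
  R'_stainless steel = ln(0.0288/0.0256)/(2πk) = 0.1178/(2π·15.8) = 0.001186 m·K/W
  R'_calcium silicate = ln(0.0635/0.0288)/(2πk) = 0.7907/(2π·0.0705) = 1.785 m·K/W
  R'_perlite = ln(0.0975/0.0635)/(2πk) = 0.4288/(2π·0.0493) = 1.384 m·K/W
  R'_mineral wool = ln(0.117/0.0975)/(2πk) = 0.1823/(2π·0.0433) = 0.6701 m·K/W
ΣR = 0.001186 + 1.785 + 1.384 + 0.6701 = 3.840 m·K/W
Q' = ΔT/ΣR = (546 K − 286.8 K)/3.840 = 67.5 W/m

Q' = 67.5 W/m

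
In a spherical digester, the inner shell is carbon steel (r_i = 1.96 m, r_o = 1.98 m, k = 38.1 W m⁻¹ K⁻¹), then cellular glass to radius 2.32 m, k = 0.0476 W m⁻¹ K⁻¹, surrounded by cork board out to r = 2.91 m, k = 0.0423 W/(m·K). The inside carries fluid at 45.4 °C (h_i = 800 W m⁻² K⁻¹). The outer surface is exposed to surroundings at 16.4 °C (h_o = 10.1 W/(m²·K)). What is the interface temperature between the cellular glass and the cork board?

T = 33.0 °C

Series thermal resistances, inner to outer:
  R_conv,in = 1/(4πr²h) = 1/(4π·1.96²·800) = 2.589×10^-5 K/W
  R_carbon steel = (1/1.96 − 1/1.98)/(4πk) = 0.005154/(4π·38.1) = 1.076×10^-5 K/W
  R_cellular glass = (1/1.98 − 1/2.32)/(4πk) = 0.07402/(4π·0.0476) = 0.1237 K/W
  R_cork board = (1/2.32 − 1/2.91)/(4πk) = 0.08739/(4π·0.0423) = 0.1644 K/W
  R_conv,out = 1/(4πr²h) = 1/(4π·2.91²·10.1) = 9.304×10^-4 K/W
ΣR = 2.589×10^-5 + 1.076×10^-5 + 0.1237 + 0.1644 + 9.304×10^-4 = 0.2891 K/W
Q = ΔT/ΣR = (45.4 °C − 16.4 °C)/0.2891 = 100.3 W
From the inner boundary to the cellular glass/cork board interface, ΣR_partial = 0.1237 K/W.
T_interface = T_in − Q·ΣR_partial = 45.4 °C − (100.3)(0.1237) = 33.0 °C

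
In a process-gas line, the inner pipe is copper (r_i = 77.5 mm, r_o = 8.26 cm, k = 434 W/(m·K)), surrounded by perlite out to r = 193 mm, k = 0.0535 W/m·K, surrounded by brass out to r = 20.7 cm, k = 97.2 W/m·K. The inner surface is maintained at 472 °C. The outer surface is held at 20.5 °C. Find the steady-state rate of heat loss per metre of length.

Q' = 179 W/m

Series thermal resistances, inner to outer:
  R'_copper = ln(0.0826/0.0775)/(2πk) = 0.06373/(2π·434) = 2.337×10^-5 m·K/W
  R'_perlite = ln(0.193/0.0826)/(2πk) = 0.8487/(2π·0.0535) = 2.525 m·K/W
  R'_brass = ln(0.207/0.193)/(2πk) = 0.07003/(2π·97.2) = 1.147×10^-4 m·K/W
ΣR = 2.337×10^-5 + 2.525 + 1.147×10^-4 = 2.525 m·K/W
Q' = ΔT/ΣR = (472 °C − 20.5 °C)/2.525 = 179 W/m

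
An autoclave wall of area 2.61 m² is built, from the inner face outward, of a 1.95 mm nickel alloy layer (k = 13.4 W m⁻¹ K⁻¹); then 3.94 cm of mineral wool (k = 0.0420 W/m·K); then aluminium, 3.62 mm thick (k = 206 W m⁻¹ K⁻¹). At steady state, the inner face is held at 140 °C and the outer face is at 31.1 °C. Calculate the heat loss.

Resistance network (inner→outer):
  R_nickel alloy = L/(kA) = 0.00195/(13.4·2.61) = 5.576×10^-5 K/W
  R_mineral wool = L/(kA) = 0.0394/(0.0420·2.61) = 0.3594 K/W
  R_aluminium = L/(kA) = 0.00362/(206·2.61) = 6.733×10^-6 K/W
ΣR = 5.576×10^-5 + 0.3594 + 6.733×10^-6 = 0.3595 K/W
Q = ΔT/ΣR = (140 °C − 31.1 °C)/0.3595 = 303 W

Q = 303 W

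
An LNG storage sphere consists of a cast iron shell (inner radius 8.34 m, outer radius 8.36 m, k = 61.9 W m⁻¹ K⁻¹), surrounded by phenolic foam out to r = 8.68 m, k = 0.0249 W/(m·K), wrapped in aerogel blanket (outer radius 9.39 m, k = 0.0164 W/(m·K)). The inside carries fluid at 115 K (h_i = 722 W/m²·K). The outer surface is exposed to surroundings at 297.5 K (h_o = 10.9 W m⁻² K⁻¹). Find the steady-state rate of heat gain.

Q = 3230 W

Treat each layer as a resistance in series:
  R_conv,in = 1/(4πr²h) = 1/(4π·8.34²·722) = 1.585×10^-6 K/W
  R_cast iron = (1/8.34 − 1/8.36)/(4πk) = 2.869×10^-4/(4π·61.9) = 3.688×10^-7 K/W
  R_phenolic foam = (1/8.36 − 1/8.68)/(4πk) = 0.004410/(4π·0.0249) = 0.01409 K/W
  R_aerogel blanket = (1/8.68 − 1/9.39)/(4πk) = 0.008711/(4π·0.0164) = 0.04227 K/W
  R_conv,out = 1/(4πr²h) = 1/(4π·9.39²·10.9) = 8.280×10^-5 K/W
ΣR = 1.585×10^-6 + 3.688×10^-7 + 0.01409 + 0.04227 + 8.280×10^-5 = 0.05644 K/W
Q = ΔT/ΣR = (115 K − 297.5 K)/0.05644 = -3230 W
(Negative Q ⇒ heat flows inward; heat gain = 3230 W.)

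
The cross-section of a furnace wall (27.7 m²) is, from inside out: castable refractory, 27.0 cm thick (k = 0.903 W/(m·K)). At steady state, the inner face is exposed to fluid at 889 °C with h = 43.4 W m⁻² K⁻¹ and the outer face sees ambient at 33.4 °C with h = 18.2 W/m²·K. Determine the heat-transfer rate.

Series thermal resistances, inner to outer:
  R_conv,in = 1/(hA) = 1/(43.4·27.7) = 8.318×10^-4 K/W
  R_castable refractory = L/(kA) = 0.270/(0.903·27.7) = 0.01079 K/W
  R_conv,out = 1/(hA) = 1/(18.2·27.7) = 0.001984 K/W
ΣR = 8.318×10^-4 + 0.01079 + 0.001984 = 0.01361 K/W
Q = ΔT/ΣR = (889 °C − 33.4 °C)/0.01361 = 62900 W

Q = 62900 W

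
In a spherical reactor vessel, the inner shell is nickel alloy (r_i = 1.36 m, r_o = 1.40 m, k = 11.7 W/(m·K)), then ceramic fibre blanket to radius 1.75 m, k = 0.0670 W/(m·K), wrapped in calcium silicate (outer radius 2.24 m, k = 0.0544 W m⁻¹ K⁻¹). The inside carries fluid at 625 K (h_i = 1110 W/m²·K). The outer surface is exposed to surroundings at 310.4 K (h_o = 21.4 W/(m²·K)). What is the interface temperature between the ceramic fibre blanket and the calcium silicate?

Series thermal resistances, inner to outer:
  R_conv,in = 1/(4πr²h) = 1/(4π·1.36²·1110) = 3.876×10^-5 K/W
  R_nickel alloy = (1/1.36 − 1/1.40)/(4πk) = 0.02101/(4π·11.7) = 1.429×10^-4 K/W
  R_ceramic fibre blanket = (1/1.40 − 1/1.75)/(4πk) = 0.1429/(4π·0.0670) = 0.1697 K/W
  R_calcium silicate = (1/1.75 − 1/2.24)/(4πk) = 0.1250/(4π·0.0544) = 0.1829 K/W
  R_conv,out = 1/(4πr²h) = 1/(4π·2.24²·21.4) = 7.411×10^-4 K/W
ΣR = 3.876×10^-5 + 1.429×10^-4 + 0.1697 + 0.1829 + 7.411×10^-4 = 0.3535 K/W
Q = ΔT/ΣR = (625 K − 310.4 K)/0.3535 = 890.0 W
From the inner boundary to the ceramic fibre blanket/calcium silicate interface, ΣR_partial = 0.1699 K/W.
T_interface = T_in − Q·ΣR_partial = 625 K − (890.0)(0.1699) = 474 K

T = 474 K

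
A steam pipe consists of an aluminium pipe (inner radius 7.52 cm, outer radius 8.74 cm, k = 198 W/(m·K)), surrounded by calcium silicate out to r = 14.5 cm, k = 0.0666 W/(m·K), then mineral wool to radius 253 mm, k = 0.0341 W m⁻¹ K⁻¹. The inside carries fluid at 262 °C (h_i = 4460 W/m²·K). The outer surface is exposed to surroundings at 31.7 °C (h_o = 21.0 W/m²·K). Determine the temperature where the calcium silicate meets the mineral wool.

T = 189 °C

Series thermal resistances, inner to outer:
  R'_conv,in = 1/(2πr h) = 1/(2π·0.0752·4460) = 4.745×10^-4 m·K/W
  R'_aluminium = ln(0.0874/0.0752)/(2πk) = 0.1503/(2π·198) = 1.208×10^-4 m·K/W
  R'_calcium silicate = ln(0.145/0.0874)/(2πk) = 0.5062/(2π·0.0666) = 1.210 m·K/W
  R'_mineral wool = ln(0.253/0.145)/(2πk) = 0.5567/(2π·0.0341) = 2.598 m·K/W
  R'_conv,out = 1/(2πr h) = 1/(2π·0.253·21.0) = 0.02996 m·K/W
ΣR = 4.745×10^-4 + 1.208×10^-4 + 1.210 + 2.598 + 0.02996 = 3.839 m·K/W
Q' = ΔT/ΣR = (262 °C − 31.7 °C)/3.839 = 59.99 W/m
From the inner boundary to the calcium silicate/mineral wool interface, ΣR_partial = 1.211 m·K/W.
T_interface = T_in − Q'·ΣR_partial = 262 °C − (59.99)(1.211) = 189 °C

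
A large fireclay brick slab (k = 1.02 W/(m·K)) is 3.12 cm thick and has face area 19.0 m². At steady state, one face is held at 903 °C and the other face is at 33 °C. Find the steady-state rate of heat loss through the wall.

Q = 5.40×10^5 W

Q = kA·ΔT/L = 1.02 × 19.0 × |903 °C − 33 °C| / 0.0312 = 5.40×10^5 W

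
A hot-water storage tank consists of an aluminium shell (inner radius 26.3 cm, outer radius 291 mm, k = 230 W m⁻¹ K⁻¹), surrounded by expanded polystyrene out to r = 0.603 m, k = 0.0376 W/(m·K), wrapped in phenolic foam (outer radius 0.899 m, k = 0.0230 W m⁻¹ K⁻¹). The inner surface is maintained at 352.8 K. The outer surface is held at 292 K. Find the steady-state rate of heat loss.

Q = 10.8 W

Treat each layer as a resistance in series:
  R_aluminium = (1/0.263 − 1/0.291)/(4πk) = 0.3659/(4π·230) = 1.266×10^-4 K/W
  R_expanded polystyrene = (1/0.291 − 1/0.603)/(4πk) = 1.778/(4π·0.0376) = 3.763 K/W
  R_phenolic foam = (1/0.603 − 1/0.899)/(4πk) = 0.5460/(4π·0.0230) = 1.889 K/W
ΣR = 1.266×10^-4 + 3.763 + 1.889 = 5.652 K/W
Q = ΔT/ΣR = (352.8 K − 292 K)/5.652 = 10.8 W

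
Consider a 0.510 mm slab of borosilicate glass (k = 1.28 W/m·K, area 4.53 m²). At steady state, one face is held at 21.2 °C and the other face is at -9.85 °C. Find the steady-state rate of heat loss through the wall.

Q = 3.53×10^5 W

Q = kA·ΔT/L = 1.28 × 4.53 × |21.2 °C − -9.85 °C| / 5.10×10^-4 = 3.53×10^5 W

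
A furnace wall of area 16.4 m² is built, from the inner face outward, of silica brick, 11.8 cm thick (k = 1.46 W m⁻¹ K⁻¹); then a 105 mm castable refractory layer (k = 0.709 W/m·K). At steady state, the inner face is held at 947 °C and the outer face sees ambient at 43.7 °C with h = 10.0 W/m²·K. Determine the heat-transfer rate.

Treat each layer as a resistance in series:
  R_silica brick = L/(kA) = 0.118/(1.46·16.4) = 0.004928 K/W
  R_castable refractory = L/(kA) = 0.105/(0.709·16.4) = 0.009030 K/W
  R_conv,out = 1/(hA) = 1/(10.0·16.4) = 0.006098 K/W
ΣR = 0.004928 + 0.009030 + 0.006098 = 0.02006 K/W
Q = ΔT/ΣR = (947 °C − 43.7 °C)/0.02006 = 45000 W

Q = 45000 W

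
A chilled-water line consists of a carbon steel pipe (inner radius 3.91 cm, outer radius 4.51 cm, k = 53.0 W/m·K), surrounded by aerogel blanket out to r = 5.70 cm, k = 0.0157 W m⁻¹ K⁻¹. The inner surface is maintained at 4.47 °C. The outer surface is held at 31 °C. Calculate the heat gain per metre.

Treat each layer as a resistance in series:
  R'_carbon steel = ln(0.0451/0.0391)/(2πk) = 0.1428/(2π·53.0) = 4.287×10^-4 m·K/W
  R'_aerogel blanket = ln(0.0570/0.0451)/(2πk) = 0.2342/(2π·0.0157) = 2.374 m·K/W
ΣR = 4.287×10^-4 + 2.374 = 2.374 m·K/W
Q' = ΔT/ΣR = (4.47 °C − 31 °C)/2.374 = -11.2 W/m
(Negative Q' ⇒ heat flows inward; heat gain = 11.2 W/m.)

Q' = 11.2 W/m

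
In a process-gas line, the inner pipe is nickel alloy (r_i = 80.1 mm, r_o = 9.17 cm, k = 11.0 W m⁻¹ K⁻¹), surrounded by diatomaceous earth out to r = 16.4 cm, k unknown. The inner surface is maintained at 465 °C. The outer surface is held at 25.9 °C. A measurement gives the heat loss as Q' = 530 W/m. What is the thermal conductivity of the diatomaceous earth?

ΣR = ΔT/Q' = |465 − 25.9|/530 = 0.8285 m·K/W
Known resistances:
  R'_nickel alloy = ln(0.0917/0.0801)/(2πk) = 0.1352/(2π·11.0) = 0.001957 m·K/W
R_diatomaceous earth = ΣR − ΣR_known = 0.8285 − 0.001957 = 0.8265 m·K/W
ln(r₂/r₁)/(2πk) = 0.8265 ⇒ k = 0.5813/(2π·0.8265) = 0.112 W/m·K

k = 0.112 W/m·K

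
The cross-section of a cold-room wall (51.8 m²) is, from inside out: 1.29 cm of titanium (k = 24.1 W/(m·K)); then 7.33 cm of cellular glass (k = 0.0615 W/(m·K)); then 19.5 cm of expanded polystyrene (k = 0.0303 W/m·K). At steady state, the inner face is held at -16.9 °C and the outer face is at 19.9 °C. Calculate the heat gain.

Resistance network (inner→outer):
  R_titanium = L/(kA) = 0.0129/(24.1·51.8) = 1.033×10^-5 K/W
  R_cellular glass = L/(kA) = 0.0733/(0.0615·51.8) = 0.02301 K/W
  R_expanded polystyrene = L/(kA) = 0.195/(0.0303·51.8) = 0.1242 K/W
ΣR = 1.033×10^-5 + 0.02301 + 0.1242 = 0.1472 K/W
Q = ΔT/ΣR = (-16.9 °C − 19.9 °C)/0.1472 = -250 W
(Negative Q ⇒ heat flows inward; heat gain = 250 W.)

Q = 250 W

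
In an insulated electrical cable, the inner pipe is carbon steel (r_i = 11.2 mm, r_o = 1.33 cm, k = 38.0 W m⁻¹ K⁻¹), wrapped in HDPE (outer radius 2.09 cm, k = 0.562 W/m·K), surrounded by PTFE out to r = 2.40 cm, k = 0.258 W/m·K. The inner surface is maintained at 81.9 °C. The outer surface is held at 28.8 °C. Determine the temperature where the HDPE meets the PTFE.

T = 50.0 °C

Treat each layer as a resistance in series:
  R'_carbon steel = ln(0.0133/0.0112)/(2πk) = 0.1719/(2π·38.0) = 7.198×10^-4 m·K/W
  R'_HDPE = ln(0.0209/0.0133)/(2πk) = 0.4520/(2π·0.562) = 0.1280 m·K/W
  R'_PTFE = ln(0.0240/0.0209)/(2πk) = 0.1383/(2π·0.258) = 0.08532 m·K/W
ΣR = 7.198×10^-4 + 0.1280 + 0.08532 = 0.2140 m·K/W
Q' = ΔT/ΣR = (81.9 °C − 28.8 °C)/0.2140 = 248.1 W/m
From the inner boundary to the HDPE/PTFE interface, ΣR_partial = 0.1287 m·K/W.
T_interface = T_in − Q'·ΣR_partial = 81.9 °C − (248.1)(0.1287) = 50.0 °C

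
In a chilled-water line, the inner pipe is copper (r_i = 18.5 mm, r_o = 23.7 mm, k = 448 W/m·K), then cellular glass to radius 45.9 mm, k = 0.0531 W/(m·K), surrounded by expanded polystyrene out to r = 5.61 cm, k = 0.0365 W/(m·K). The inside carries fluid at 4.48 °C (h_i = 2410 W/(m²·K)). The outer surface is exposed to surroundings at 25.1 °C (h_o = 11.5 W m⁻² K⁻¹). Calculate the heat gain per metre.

Q' = 6.64 W/m

Series thermal resistances, inner to outer:
  R'_conv,in = 1/(2πr h) = 1/(2π·0.0185·2410) = 0.003570 m·K/W
  R'_copper = ln(0.0237/0.0185)/(2πk) = 0.2477/(2π·448) = 8.800×10^-5 m·K/W
  R'_cellular glass = ln(0.0459/0.0237)/(2πk) = 0.6610/(2π·0.0531) = 1.981 m·K/W
  R'_expanded polystyrene = ln(0.0561/0.0459)/(2πk) = 0.2007/(2π·0.0365) = 0.8750 m·K/W
  R'_conv,out = 1/(2πr h) = 1/(2π·0.0561·11.5) = 0.2467 m·K/W
ΣR = 0.003570 + 8.800×10^-5 + 1.981 + 0.8750 + 0.2467 = 3.106 m·K/W
Q' = ΔT/ΣR = (4.48 °C − 25.1 °C)/3.106 = -6.64 W/m
(Negative Q' ⇒ heat flows inward; heat gain = 6.64 W/m.)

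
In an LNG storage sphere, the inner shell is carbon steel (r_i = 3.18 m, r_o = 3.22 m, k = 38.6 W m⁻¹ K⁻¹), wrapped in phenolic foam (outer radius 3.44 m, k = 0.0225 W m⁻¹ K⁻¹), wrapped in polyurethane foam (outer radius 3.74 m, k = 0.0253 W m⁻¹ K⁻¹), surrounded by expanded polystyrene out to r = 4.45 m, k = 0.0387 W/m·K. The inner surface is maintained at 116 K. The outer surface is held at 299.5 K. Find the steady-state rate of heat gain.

Q = 793 W

Treat each layer as a resistance in series:
  R_carbon steel = (1/3.18 − 1/3.22)/(4πk) = 0.003906/(4π·38.6) = 8.053×10^-6 K/W
  R_phenolic foam = (1/3.22 − 1/3.44)/(4πk) = 0.01986/(4π·0.0225) = 0.07025 K/W
  R_polyurethane foam = (1/3.44 − 1/3.74)/(4πk) = 0.02332/(4π·0.0253) = 0.07334 K/W
  R_expanded polystyrene = (1/3.74 − 1/4.45)/(4πk) = 0.04266/(4π·0.0387) = 0.08772 K/W
ΣR = 8.053×10^-6 + 0.07025 + 0.07334 + 0.08772 = 0.2313 K/W
Q = ΔT/ΣR = (116 K − 299.5 K)/0.2313 = -793 W
(Negative Q ⇒ heat flows inward; heat gain = 793 W.)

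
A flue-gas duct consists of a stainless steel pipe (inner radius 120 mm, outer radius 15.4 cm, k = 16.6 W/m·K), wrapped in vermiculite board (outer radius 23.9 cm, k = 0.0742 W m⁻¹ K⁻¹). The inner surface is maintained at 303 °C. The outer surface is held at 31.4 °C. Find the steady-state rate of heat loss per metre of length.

Q' = 287 W/m

Treat each layer as a resistance in series:
  R'_stainless steel = ln(0.154/0.120)/(2πk) = 0.2495/(2π·16.6) = 0.002392 m·K/W
  R'_vermiculite board = ln(0.239/0.154)/(2πk) = 0.4395/(2π·0.0742) = 0.9427 m·K/W
ΣR = 0.002392 + 0.9427 = 0.9451 m·K/W
Q' = ΔT/ΣR = (303 °C − 31.4 °C)/0.9451 = 287 W/m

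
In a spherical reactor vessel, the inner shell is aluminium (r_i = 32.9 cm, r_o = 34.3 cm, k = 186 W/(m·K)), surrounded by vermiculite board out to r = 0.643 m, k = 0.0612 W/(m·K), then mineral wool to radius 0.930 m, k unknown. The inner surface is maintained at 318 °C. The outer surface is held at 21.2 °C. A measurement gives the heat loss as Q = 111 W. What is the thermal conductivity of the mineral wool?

k = 0.0422 W/m·K

ΣR = ΔT/Q = |318 − 21.2|/111 = 2.674 K/W
Known resistances:
  R_aluminium = (1/0.329 − 1/0.343)/(4πk) = 0.1241/(4π·186) = 5.308×10^-5 K/W
  R_vermiculite board = (1/0.343 − 1/0.643)/(4πk) = 1.360/(4π·0.0612) = 1.769 K/W
R_mineral wool = ΣR − ΣR_known = 2.674 − 1.769 = 0.9050 K/W
(1/r₁−1/r₂)/(4πk) = 0.9050 ⇒ k = 0.4799/(4π·0.9050) = 0.0422 W/m·K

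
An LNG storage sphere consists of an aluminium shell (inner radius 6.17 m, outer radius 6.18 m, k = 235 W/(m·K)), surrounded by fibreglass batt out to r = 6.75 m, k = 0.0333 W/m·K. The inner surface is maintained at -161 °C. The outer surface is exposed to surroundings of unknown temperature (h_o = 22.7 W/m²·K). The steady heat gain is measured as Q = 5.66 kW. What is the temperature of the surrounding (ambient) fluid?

T_out = 24.3 °C

Series resistances:
  R_aluminium = (1/6.17 − 1/6.18)/(4πk) = 2.623×10^-4/(4π·235) = 8.881×10^-8 K/W
  R_fibreglass batt = (1/6.18 − 1/6.75)/(4πk) = 0.01366/(4π·0.0333) = 0.03265 K/W
  R_conv,out = 1/(4πr²h) = 1/(4π·6.75²·22.7) = 7.694×10^-5 K/W
ΣR = 0.03273 K/W
ΔT = Q·ΣR = 5660 × 0.03273 = 185.3 K
Heat flows inward, so T_out = T_in + ΔT = -161 + 185.3 = 24.3 °C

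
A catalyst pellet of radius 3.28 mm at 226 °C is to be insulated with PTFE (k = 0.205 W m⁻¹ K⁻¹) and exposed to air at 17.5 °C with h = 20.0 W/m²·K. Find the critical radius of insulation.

r_cr = 2.05 cm

For a sphere, r_cr = 2k_ins/h = 2·0.205/20.0 = 0.0205 m = 2.05 cm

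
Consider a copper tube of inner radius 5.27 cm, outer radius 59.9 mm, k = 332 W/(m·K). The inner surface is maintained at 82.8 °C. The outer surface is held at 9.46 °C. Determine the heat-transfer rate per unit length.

Q' = 2πk·ΔT/ln(r₂/r₁) = 2π × 332 × 73.34 / ln(0.0599/0.0527) = 1.19×10^6 W/m

Q' = 1190 kW/m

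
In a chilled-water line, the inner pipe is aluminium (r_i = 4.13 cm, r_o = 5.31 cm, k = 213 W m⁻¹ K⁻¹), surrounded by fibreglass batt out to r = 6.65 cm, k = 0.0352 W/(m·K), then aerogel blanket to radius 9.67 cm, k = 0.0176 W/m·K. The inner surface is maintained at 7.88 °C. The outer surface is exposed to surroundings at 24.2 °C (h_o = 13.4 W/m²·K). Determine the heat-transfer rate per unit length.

Treat each layer as a resistance in series:
  R'_aluminium = ln(0.0531/0.0413)/(2πk) = 0.2513/(2π·213) = 1.878×10^-4 m·K/W
  R'_fibreglass batt = ln(0.0665/0.0531)/(2πk) = 0.2250/(2π·0.0352) = 1.017 m·K/W
  R'_aerogel blanket = ln(0.0967/0.0665)/(2πk) = 0.3744/(2π·0.0176) = 3.386 m·K/W
  R'_conv,out = 1/(2πr h) = 1/(2π·0.0967·13.4) = 0.1228 m·K/W
ΣR = 1.878×10^-4 + 1.017 + 3.386 + 0.1228 = 4.526 m·K/W
Q' = ΔT/ΣR = (7.88 °C − 24.2 °C)/4.526 = -3.61 W/m
(Negative Q' ⇒ heat flows inward; heat gain = 3.61 W/m.)

Q' = 3.61 W/m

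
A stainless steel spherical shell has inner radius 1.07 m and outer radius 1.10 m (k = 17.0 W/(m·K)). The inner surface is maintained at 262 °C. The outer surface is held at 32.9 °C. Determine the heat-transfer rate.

Q = 4πk·ΔT/(1/r₁ − 1/r₂) = 4π × 17.0 × 229.1 / (1/1.07 − 1/1.10) = 1.92×10^6 W

Q = 1.92×10^6 W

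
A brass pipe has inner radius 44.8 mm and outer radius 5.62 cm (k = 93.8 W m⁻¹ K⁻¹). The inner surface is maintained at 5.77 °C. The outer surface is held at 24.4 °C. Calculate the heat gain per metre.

Q' = 48.4 kW/m

Q' = 2πk·ΔT/ln(r₂/r₁) = 2π × 93.8 × 18.63 / ln(0.0562/0.0448) = 48400 W/m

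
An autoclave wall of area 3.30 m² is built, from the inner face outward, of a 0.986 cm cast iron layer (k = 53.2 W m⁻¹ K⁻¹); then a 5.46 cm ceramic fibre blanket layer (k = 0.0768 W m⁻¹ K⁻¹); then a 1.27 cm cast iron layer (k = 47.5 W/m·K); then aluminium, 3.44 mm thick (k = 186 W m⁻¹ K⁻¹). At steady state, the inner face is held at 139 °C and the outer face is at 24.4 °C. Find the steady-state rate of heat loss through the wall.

Q = 532 W

Series thermal resistances, inner to outer:
  R_cast iron = L/(kA) = 0.00986/(53.2·3.30) = 5.616×10^-5 K/W
  R_ceramic fibre blanket = L/(kA) = 0.0546/(0.0768·3.30) = 0.2154 K/W
  R_cast iron = L/(kA) = 0.0127/(47.5·3.30) = 8.102×10^-5 K/W
  R_aluminium = L/(kA) = 0.00344/(186·3.30) = 5.604×10^-6 K/W
ΣR = 5.616×10^-5 + 0.2154 + 8.102×10^-5 + 5.604×10^-6 = 0.2155 K/W
Q = ΔT/ΣR = (139 °C − 24.4 °C)/0.2155 = 532 W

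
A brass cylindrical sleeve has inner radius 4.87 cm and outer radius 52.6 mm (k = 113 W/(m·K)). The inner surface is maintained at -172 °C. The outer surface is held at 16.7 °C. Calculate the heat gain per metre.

Q' = 2πk·ΔT/ln(r₂/r₁) = 2π × 113 × 188.7 / ln(0.0526/0.0487) = 1.74×10^6 W/m

Q' = 1740 kW/m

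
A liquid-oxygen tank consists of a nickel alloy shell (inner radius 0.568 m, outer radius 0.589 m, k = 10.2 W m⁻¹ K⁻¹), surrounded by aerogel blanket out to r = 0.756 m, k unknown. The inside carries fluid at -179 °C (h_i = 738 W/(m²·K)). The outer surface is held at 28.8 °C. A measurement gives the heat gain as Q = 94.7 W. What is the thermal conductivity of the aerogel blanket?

ΣR = ΔT/Q = |-179 − 28.8|/94.7 = 2.194 K/W
Known resistances:
  R_conv,in = 1/(4πr²h) = 1/(4π·0.568²·738) = 3.342×10^-4 K/W
  R_nickel alloy = (1/0.568 − 1/0.589)/(4πk) = 0.06277/(4π·10.2) = 4.897×10^-4 K/W
R_aerogel blanket = ΣR − ΣR_known = 2.194 − 8.239×10^-4 = 2.193 K/W
(1/r₁−1/r₂)/(4πk) = 2.193 ⇒ k = 0.3750/(4π·2.193) = 0.0136 W/m·K

k = 0.0136 W/m·K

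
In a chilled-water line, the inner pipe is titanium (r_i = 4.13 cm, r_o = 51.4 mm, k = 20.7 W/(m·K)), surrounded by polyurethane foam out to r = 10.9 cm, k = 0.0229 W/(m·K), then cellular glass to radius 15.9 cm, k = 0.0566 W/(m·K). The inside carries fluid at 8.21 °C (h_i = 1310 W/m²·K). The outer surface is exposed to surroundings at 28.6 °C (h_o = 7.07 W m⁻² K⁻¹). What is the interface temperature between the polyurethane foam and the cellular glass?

T = 24.8 °C

Treat each layer as a resistance in series:
  R'_conv,in = 1/(2πr h) = 1/(2π·0.0413·1310) = 0.002942 m·K/W
  R'_titanium = ln(0.0514/0.0413)/(2πk) = 0.2188/(2π·20.7) = 0.001682 m·K/W
  R'_polyurethane foam = ln(0.109/0.0514)/(2πk) = 0.7517/(2π·0.0229) = 5.224 m·K/W
  R'_cellular glass = ln(0.159/0.109)/(2πk) = 0.3776/(2π·0.0566) = 1.062 m·K/W
  R'_conv,out = 1/(2πr h) = 1/(2π·0.159·7.07) = 0.1416 m·K/W
ΣR = 0.002942 + 0.001682 + 5.224 + 1.062 + 0.1416 = 6.432 m·K/W
Q' = ΔT/ΣR = (8.21 °C − 28.6 °C)/6.432 = -3.170 W/m
From the inner boundary to the polyurethane foam/cellular glass interface, ΣR_partial = 5.229 m·K/W.
T_interface = T_in − Q'·ΣR_partial = 8.21 °C − (-3.170)(5.229) = 24.8 °C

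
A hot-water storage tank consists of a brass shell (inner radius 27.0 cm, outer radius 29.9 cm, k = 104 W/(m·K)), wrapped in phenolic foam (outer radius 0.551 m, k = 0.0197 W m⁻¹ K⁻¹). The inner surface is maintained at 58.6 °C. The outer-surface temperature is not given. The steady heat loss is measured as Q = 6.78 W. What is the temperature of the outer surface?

T_out = 16.7 °C

Series resistances:
  R_brass = (1/0.270 − 1/0.299)/(4πk) = 0.3592/(4π·104) = 2.749×10^-4 K/W
  R_phenolic foam = (1/0.299 − 1/0.551)/(4πk) = 1.530/(4π·0.0197) = 6.179 K/W
ΣR = 6.179 K/W
ΔT = Q·ΣR = 6.78 × 6.179 = 41.89 K
Heat flows outward, so T_out = T_in − ΔT = 58.6 − 41.89 = 16.7 °C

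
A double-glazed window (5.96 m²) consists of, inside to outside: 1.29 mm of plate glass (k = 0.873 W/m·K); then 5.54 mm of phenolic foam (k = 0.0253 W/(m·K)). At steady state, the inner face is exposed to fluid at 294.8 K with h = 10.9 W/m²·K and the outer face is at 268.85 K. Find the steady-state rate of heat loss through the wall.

Treat each layer as a resistance in series:
  R_conv,in = 1/(hA) = 1/(10.9·5.96) = 0.01539 K/W
  R_plate glass = L/(kA) = 0.00129/(0.873·5.96) = 2.479×10^-4 K/W
  R_phenolic foam = L/(kA) = 0.00554/(0.0253·5.96) = 0.03674 K/W
ΣR = 0.01539 + 2.479×10^-4 + 0.03674 = 0.05238 K/W
Q = ΔT/ΣR = (294.8 K − 268.85 K)/0.05238 = 495 W

Q = 495 W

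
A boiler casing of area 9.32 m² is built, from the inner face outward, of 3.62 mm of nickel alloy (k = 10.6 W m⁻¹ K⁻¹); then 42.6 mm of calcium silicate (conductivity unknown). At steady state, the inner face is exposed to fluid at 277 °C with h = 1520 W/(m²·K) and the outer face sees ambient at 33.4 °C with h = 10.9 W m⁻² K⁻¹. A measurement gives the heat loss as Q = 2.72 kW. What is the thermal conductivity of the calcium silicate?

ΣR = ΔT/Q = |277 − 33.4|/2720 = 0.08956 K/W
Known resistances:
  R_conv,in = 1/(hA) = 1/(1520·9.32) = 7.059×10^-5 K/W
  R_nickel alloy = L/(kA) = 0.00362/(10.6·9.32) = 3.664×10^-5 K/W
  R_conv,out = 1/(hA) = 1/(10.9·9.32) = 0.009844 K/W
R_calcium silicate = ΣR − ΣR_known = 0.08956 − 0.009951 = 0.07961 K/W
L/(kA) = 0.07961 ⇒ k = 0.0426/(0.07961·9.32) = 0.0574 W/m·K

k = 0.0574 W/m·K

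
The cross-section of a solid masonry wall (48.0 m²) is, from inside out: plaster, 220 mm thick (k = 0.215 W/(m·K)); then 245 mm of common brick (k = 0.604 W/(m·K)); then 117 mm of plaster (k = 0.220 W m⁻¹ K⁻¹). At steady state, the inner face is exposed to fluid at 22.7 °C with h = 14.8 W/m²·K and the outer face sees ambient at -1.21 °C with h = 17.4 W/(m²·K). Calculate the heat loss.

Q = 550 W

Resistance network (inner→outer):
  R_conv,in = 1/(hA) = 1/(14.8·48.0) = 0.001408 K/W
  R_plaster = L/(kA) = 0.220/(0.215·48.0) = 0.02132 K/W
  R_common brick = L/(kA) = 0.245/(0.604·48.0) = 0.008451 K/W
  R_plaster = L/(kA) = 0.117/(0.220·48.0) = 0.01108 K/W
  R_conv,out = 1/(hA) = 1/(17.4·48.0) = 0.001197 K/W
ΣR = 0.001408 + 0.02132 + 0.008451 + 0.01108 + 0.001197 = 0.04346 K/W
Q = ΔT/ΣR = (22.7 °C − -1.21 °C)/0.04346 = 550 W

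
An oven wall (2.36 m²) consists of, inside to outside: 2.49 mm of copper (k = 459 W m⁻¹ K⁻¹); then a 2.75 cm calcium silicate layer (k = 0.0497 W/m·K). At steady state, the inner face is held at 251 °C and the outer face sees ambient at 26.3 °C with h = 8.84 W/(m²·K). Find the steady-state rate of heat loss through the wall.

Q = 796 W

Treat each layer as a resistance in series:
  R_copper = L/(kA) = 0.00249/(459·2.36) = 2.299×10^-6 K/W
  R_calcium silicate = L/(kA) = 0.0275/(0.0497·2.36) = 0.2345 K/W
  R_conv,out = 1/(hA) = 1/(8.84·2.36) = 0.04793 K/W
ΣR = 2.299×10^-6 + 0.2345 + 0.04793 = 0.2824 K/W
Q = ΔT/ΣR = (251 °C − 26.3 °C)/0.2824 = 796 W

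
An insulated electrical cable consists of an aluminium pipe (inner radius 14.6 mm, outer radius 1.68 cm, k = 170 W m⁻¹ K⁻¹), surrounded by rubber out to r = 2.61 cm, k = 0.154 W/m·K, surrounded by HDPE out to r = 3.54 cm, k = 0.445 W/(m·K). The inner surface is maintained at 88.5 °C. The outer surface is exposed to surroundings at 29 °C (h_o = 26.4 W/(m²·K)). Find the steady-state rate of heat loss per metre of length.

Q' = 81.0 W/m

Series thermal resistances, inner to outer:
  R'_aluminium = ln(0.0168/0.0146)/(2πk) = 0.1404/(2π·170) = 1.314×10^-4 m·K/W
  R'_rubber = ln(0.0261/0.0168)/(2πk) = 0.4406/(2π·0.154) = 0.4553 m·K/W
  R'_HDPE = ln(0.0354/0.0261)/(2πk) = 0.3048/(2π·0.445) = 0.1090 m·K/W
  R'_conv,out = 1/(2πr h) = 1/(2π·0.0354·26.4) = 0.1703 m·K/W
ΣR = 1.314×10^-4 + 0.4553 + 0.1090 + 0.1703 = 0.7347 m·K/W
Q' = ΔT/ΣR = (88.5 °C − 29 °C)/0.7347 = 81.0 W/m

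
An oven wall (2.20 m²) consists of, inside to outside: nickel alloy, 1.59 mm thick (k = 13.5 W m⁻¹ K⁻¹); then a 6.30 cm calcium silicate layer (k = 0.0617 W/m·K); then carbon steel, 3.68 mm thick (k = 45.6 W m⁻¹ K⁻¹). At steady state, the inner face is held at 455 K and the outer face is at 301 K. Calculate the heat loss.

Q = 332 W

Treat each layer as a resistance in series:
  R_nickel alloy = L/(kA) = 0.00159/(13.5·2.20) = 5.354×10^-5 K/W
  R_calcium silicate = L/(kA) = 0.0630/(0.0617·2.20) = 0.4641 K/W
  R_carbon steel = L/(kA) = 0.00368/(45.6·2.20) = 3.668×10^-5 K/W
ΣR = 5.354×10^-5 + 0.4641 + 3.668×10^-5 = 0.4642 K/W
Q = ΔT/ΣR = (455 K − 301 K)/0.4642 = 332 W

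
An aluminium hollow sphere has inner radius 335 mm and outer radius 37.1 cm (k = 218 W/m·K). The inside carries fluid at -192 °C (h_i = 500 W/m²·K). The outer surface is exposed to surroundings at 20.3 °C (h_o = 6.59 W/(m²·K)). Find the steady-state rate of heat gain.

Q = 2380 W

Series thermal resistances, inner to outer:
  R_conv,in = 1/(4πr²h) = 1/(4π·0.335²·500) = 0.001418 K/W
  R_aluminium = (1/0.335 − 1/0.371)/(4πk) = 0.2897/(4π·218) = 1.057×10^-4 K/W
  R_conv,out = 1/(4πr²h) = 1/(4π·0.371²·6.59) = 0.08773 K/W
ΣR = 0.001418 + 1.057×10^-4 + 0.08773 = 0.08925 K/W
Q = ΔT/ΣR = (-192 °C − 20.3 °C)/0.08925 = -2380 W
(Negative Q ⇒ heat flows inward; heat gain = 2380 W.)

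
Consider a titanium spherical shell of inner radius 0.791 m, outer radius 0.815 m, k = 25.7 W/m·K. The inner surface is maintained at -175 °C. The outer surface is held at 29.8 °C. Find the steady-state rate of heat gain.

Q = 1780 kW

Q = 4πk·ΔT/(1/r₁ − 1/r₂) = 4π × 25.7 × 204.8 / (1/0.791 − 1/0.815) = 1.78×10^6 W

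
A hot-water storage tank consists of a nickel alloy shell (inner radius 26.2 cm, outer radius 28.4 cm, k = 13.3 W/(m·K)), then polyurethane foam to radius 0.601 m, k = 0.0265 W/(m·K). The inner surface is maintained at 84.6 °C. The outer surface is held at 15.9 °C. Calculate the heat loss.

Q = 12.3 W

Treat each layer as a resistance in series:
  R_nickel alloy = (1/0.262 − 1/0.284)/(4πk) = 0.2957/(4π·13.3) = 0.001769 K/W
  R_polyurethane foam = (1/0.284 − 1/0.601)/(4πk) = 1.857/(4π·0.0265) = 5.577 K/W
ΣR = 0.001769 + 5.577 = 5.579 K/W
Q = ΔT/ΣR = (84.6 °C − 15.9 °C)/5.579 = 12.3 W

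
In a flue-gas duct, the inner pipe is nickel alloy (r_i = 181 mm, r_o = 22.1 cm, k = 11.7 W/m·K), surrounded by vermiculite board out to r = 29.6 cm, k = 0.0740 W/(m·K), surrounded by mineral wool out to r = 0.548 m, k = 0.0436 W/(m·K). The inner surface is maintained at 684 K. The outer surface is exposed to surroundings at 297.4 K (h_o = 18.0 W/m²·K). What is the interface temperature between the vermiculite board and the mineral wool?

Series thermal resistances, inner to outer:
  R'_nickel alloy = ln(0.221/0.181)/(2πk) = 0.1997/(2π·11.7) = 0.002716 m·K/W
  R'_vermiculite board = ln(0.296/0.221)/(2πk) = 0.2922/(2π·0.0740) = 0.6284 m·K/W
  R'_mineral wool = ln(0.548/0.296)/(2πk) = 0.6159/(2π·0.0436) = 2.248 m·K/W
  R'_conv,out = 1/(2πr h) = 1/(2π·0.548·18.0) = 0.01613 m·K/W
ΣR = 0.002716 + 0.6284 + 2.248 + 0.01613 = 2.895 m·K/W
Q' = ΔT/ΣR = (684 K − 297.4 K)/2.895 = 133.5 W/m
From the inner boundary to the vermiculite board/mineral wool interface, ΣR_partial = 0.6311 m·K/W.
T_interface = T_in − Q'·ΣR_partial = 684 K − (133.5)(0.6311) = 600 K

T = 600 K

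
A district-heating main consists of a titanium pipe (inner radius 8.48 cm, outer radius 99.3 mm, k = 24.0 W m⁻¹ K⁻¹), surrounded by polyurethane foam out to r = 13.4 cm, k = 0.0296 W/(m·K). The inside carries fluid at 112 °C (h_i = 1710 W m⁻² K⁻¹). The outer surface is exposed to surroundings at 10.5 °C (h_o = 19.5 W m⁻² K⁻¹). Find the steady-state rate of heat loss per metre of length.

Series thermal resistances, inner to outer:
  R'_conv,in = 1/(2πr h) = 1/(2π·0.0848·1710) = 0.001098 m·K/W
  R'_titanium = ln(0.0993/0.0848)/(2πk) = 0.1579/(2π·24.0) = 0.001047 m·K/W
  R'_polyurethane foam = ln(0.134/0.0993)/(2πk) = 0.2997/(2π·0.0296) = 1.611 m·K/W
  R'_conv,out = 1/(2πr h) = 1/(2π·0.134·19.5) = 0.06091 m·K/W
ΣR = 0.001098 + 0.001047 + 1.611 + 0.06091 = 1.674 m·K/W
Q' = ΔT/ΣR = (112 °C − 10.5 °C)/1.674 = 60.6 W/m

Q' = 60.6 W/m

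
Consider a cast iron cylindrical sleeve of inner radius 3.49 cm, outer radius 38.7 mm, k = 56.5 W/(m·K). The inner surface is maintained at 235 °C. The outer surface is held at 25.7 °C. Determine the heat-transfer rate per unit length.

Q' = 719 kW/m

Q' = 2πk·ΔT/ln(r₂/r₁) = 2π × 56.5 × 209.3 / ln(0.0387/0.0349) = 7.19×10^5 W/m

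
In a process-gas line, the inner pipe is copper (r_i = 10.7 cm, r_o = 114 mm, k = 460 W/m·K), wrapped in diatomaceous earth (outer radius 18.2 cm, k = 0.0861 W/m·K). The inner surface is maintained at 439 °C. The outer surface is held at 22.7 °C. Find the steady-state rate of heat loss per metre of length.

Series thermal resistances, inner to outer:
  R'_copper = ln(0.114/0.107)/(2πk) = 0.06337/(2π·460) = 2.193×10^-5 m·K/W
  R'_diatomaceous earth = ln(0.182/0.114)/(2πk) = 0.4678/(2π·0.0861) = 0.8647 m·K/W
ΣR = 2.193×10^-5 + 0.8647 = 0.8647 m·K/W
Q' = ΔT/ΣR = (439 °C − 22.7 °C)/0.8647 = 481 W/m

Q' = 481 W/m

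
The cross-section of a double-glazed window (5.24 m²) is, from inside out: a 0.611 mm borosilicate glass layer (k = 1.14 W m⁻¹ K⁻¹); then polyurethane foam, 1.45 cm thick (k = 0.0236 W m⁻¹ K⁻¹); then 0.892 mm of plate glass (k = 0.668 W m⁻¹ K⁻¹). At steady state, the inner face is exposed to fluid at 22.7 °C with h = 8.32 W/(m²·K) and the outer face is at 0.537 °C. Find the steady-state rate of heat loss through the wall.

Resistance network (inner→outer):
  R_conv,in = 1/(hA) = 1/(8.32·5.24) = 0.02294 K/W
  R_borosilicate glass = L/(kA) = 6.11×10^-4/(1.14·5.24) = 1.023×10^-4 K/W
  R_polyurethane foam = L/(kA) = 0.0145/(0.0236·5.24) = 0.1173 K/W
  R_plate glass = L/(kA) = 8.92×10^-4/(0.668·5.24) = 2.548×10^-4 K/W
ΣR = 0.02294 + 1.023×10^-4 + 0.1173 + 2.548×10^-4 = 0.1406 K/W
Q = ΔT/ΣR = (22.7 °C − 0.537 °C)/0.1406 = 158 W

Q = 158 W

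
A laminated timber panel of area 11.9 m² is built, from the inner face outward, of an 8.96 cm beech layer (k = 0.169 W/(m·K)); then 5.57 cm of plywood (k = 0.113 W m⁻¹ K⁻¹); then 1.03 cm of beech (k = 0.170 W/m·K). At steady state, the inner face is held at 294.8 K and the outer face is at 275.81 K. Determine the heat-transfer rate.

Series thermal resistances, inner to outer:
  R_beech = L/(kA) = 0.0896/(0.169·11.9) = 0.04455 K/W
  R_plywood = L/(kA) = 0.0557/(0.113·11.9) = 0.04142 K/W
  R_beech = L/(kA) = 0.0103/(0.170·11.9) = 0.005091 K/W
ΣR = 0.04455 + 0.04142 + 0.005091 = 0.09106 K/W
Q = ΔT/ΣR = (294.8 K − 275.81 K)/0.09106 = 209 W

Q = 209 W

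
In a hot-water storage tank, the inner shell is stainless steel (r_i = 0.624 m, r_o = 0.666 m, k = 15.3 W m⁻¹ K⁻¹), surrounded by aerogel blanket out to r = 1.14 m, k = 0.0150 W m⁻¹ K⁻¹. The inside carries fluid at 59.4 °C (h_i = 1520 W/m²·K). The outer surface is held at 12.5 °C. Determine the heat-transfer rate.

Treat each layer as a resistance in series:
  R_conv,in = 1/(4πr²h) = 1/(4π·0.624²·1520) = 1.345×10^-4 K/W
  R_stainless steel = (1/0.624 − 1/0.666)/(4πk) = 0.1011/(4π·15.3) = 5.256×10^-4 K/W
  R_aerogel blanket = (1/0.666 − 1/1.14)/(4πk) = 0.6243/(4π·0.0150) = 3.312 K/W
ΣR = 1.345×10^-4 + 5.256×10^-4 + 3.312 = 3.313 K/W
Q = ΔT/ΣR = (59.4 °C − 12.5 °C)/3.313 = 14.2 W

Q = 14.2 W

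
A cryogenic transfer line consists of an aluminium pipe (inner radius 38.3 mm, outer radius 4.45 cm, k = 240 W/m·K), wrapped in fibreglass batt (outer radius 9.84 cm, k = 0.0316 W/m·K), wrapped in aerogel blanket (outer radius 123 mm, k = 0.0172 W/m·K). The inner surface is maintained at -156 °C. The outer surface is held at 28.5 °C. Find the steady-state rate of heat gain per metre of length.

Q' = 30.4 W/m

Treat each layer as a resistance in series:
  R'_aluminium = ln(0.0445/0.0383)/(2πk) = 0.1500/(2π·240) = 9.950×10^-5 m·K/W
  R'_fibreglass batt = ln(0.0984/0.0445)/(2πk) = 0.7936/(2π·0.0316) = 3.997 m·K/W
  R'_aerogel blanket = ln(0.123/0.0984)/(2πk) = 0.2231/(2π·0.0172) = 2.065 m·K/W
ΣR = 9.950×10^-5 + 3.997 + 2.065 = 6.062 m·K/W
Q' = ΔT/ΣR = (-156 °C − 28.5 °C)/6.062 = -30.4 W/m
(Negative Q' ⇒ heat flows inward; heat gain = 30.4 W/m.)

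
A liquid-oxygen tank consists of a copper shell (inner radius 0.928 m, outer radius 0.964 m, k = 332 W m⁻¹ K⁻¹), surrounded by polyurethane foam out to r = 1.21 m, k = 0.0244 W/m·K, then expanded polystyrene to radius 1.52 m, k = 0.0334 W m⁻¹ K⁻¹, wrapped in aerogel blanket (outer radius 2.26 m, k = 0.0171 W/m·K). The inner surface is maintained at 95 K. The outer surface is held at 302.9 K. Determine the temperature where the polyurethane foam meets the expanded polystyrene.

Series thermal resistances, inner to outer:
  R_copper = (1/0.928 − 1/0.964)/(4πk) = 0.04024/(4π·332) = 9.646×10^-6 K/W
  R_polyurethane foam = (1/0.964 − 1/1.21)/(4πk) = 0.2109/(4π·0.0244) = 0.6878 K/W
  R_expanded polystyrene = (1/1.21 − 1/1.52)/(4πk) = 0.1686/(4π·0.0334) = 0.4016 K/W
  R_aerogel blanket = (1/1.52 − 1/2.26)/(4πk) = 0.2154/(4π·0.0171) = 1.002 K/W
ΣR = 9.646×10^-6 + 0.6878 + 0.4016 + 1.002 = 2.091 K/W
Q = ΔT/ΣR = (95 K − 302.9 K)/2.091 = -99.43 W
From the inner boundary to the polyurethane foam/expanded polystyrene interface, ΣR_partial = 0.6878 K/W.
T_interface = T_in − Q·ΣR_partial = 95 K − (-99.43)(0.6878) = 163 K

T = 163 K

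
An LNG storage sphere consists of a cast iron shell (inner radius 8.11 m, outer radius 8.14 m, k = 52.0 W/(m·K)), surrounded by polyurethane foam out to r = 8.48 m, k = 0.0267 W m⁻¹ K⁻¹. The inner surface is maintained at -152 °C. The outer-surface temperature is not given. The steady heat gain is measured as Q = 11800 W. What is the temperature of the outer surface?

Sum the resistances:
  R_cast iron = (1/8.11 − 1/8.14)/(4πk) = 4.544×10^-4/(4π·52.0) = 6.954×10^-7 K/W
  R_polyurethane foam = (1/8.14 − 1/8.48)/(4πk) = 0.004926/(4π·0.0267) = 0.01468 K/W
ΣR = 0.01468 K/W
ΔT = Q·ΣR = 11800 × 0.01468 = 173.2 K
Heat flows inward, so T_out = T_in + ΔT = -152 + 173.2 = 21.2 °C

T_out = 21.2 °C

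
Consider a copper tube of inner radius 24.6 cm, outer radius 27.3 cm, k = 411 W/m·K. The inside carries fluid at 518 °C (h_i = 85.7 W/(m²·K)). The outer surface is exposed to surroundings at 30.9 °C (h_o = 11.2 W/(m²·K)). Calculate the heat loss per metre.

Q' = 8.17 kW/m

Treat each layer as a resistance in series:
  R'_conv,in = 1/(2πr h) = 1/(2π·0.246·85.7) = 0.007549 m·K/W
  R'_copper = ln(0.273/0.246)/(2πk) = 0.1041/(2π·411) = 4.033×10^-5 m·K/W
  R'_conv,out = 1/(2πr h) = 1/(2π·0.273·11.2) = 0.05205 m·K/W
ΣR = 0.007549 + 4.033×10^-5 + 0.05205 = 0.05964 m·K/W
Q' = ΔT/ΣR = (518 °C − 30.9 °C)/0.05964 = 8170 W/m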